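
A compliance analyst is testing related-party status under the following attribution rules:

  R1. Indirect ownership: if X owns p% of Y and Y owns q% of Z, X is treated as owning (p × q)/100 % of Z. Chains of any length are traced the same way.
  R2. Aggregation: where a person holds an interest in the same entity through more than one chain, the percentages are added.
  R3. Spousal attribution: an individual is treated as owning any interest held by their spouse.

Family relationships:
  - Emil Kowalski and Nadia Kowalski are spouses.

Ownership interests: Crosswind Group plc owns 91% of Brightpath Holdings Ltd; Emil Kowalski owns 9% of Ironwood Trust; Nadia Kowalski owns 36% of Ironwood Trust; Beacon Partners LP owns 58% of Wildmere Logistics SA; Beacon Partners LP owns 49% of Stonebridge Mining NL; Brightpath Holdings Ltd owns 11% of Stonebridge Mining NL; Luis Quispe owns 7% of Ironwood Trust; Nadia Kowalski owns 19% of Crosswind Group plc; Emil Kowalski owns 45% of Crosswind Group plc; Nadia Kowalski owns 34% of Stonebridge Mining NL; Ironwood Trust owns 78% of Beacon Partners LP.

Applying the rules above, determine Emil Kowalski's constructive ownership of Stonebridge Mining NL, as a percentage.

57.6054%

By spousal attribution (R3), Emil Kowalski is treated as also owning Nadia Kowalski's interest in Ironwood Trust, giving 9% + 36% = 45%.
By spousal attribution (R3), Emil Kowalski is treated as also owning Nadia Kowalski's interest in Crosswind Group plc, giving 45% + 19% = 64%.
By spousal attribution (R3), Emil Kowalski is treated as owning Nadia Kowalski's 34% interest in Stonebridge Mining NL.
Chain via Ironwood Trust → Beacon Partners LP (R1): 45% × 78% × 49% = 17.199% of Stonebridge Mining NL.
Chain via Crosswind Group plc → Brightpath Holdings Ltd (R1): 64% × 91% × 11% = 6.4064% of Stonebridge Mining NL.
Direct interest in Stonebridge Mining NL: 34%.
Aggregating (R2): 17.199% + 6.4064% + 34% = 57.6054%.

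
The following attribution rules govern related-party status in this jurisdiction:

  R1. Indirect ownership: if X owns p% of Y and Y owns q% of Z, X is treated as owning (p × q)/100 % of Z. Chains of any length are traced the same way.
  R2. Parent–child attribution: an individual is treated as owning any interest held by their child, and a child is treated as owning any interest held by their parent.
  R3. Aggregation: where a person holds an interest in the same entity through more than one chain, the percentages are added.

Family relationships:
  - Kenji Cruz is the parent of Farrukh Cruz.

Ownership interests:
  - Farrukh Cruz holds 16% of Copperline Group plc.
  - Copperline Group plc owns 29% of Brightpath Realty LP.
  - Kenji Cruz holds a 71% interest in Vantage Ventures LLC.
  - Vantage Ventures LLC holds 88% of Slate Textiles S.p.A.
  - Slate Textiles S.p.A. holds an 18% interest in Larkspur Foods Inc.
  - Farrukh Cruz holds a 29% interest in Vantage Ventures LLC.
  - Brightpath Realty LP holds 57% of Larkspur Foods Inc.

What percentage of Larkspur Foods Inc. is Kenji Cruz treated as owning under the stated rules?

By parent–child attribution (R2), Kenji Cruz is treated as also owning Farrukh Cruz's interest in Vantage Ventures LLC, giving 71% + 29% = 100%.
By parent–child attribution (R2), Kenji Cruz is treated as owning Farrukh Cruz's 16% interest in Copperline Group plc.
Chain via Vantage Ventures LLC → Slate Textiles S.p.A. (R1): 100% × 88% × 18% = 15.84% of Larkspur Foods Inc.
Chain via Copperline Group plc → Brightpath Realty LP (R1): 16% × 29% × 57% = 2.6448% of Larkspur Foods Inc.
Aggregating (R3): 15.84% + 2.6448% = 18.4848%.

18.4848%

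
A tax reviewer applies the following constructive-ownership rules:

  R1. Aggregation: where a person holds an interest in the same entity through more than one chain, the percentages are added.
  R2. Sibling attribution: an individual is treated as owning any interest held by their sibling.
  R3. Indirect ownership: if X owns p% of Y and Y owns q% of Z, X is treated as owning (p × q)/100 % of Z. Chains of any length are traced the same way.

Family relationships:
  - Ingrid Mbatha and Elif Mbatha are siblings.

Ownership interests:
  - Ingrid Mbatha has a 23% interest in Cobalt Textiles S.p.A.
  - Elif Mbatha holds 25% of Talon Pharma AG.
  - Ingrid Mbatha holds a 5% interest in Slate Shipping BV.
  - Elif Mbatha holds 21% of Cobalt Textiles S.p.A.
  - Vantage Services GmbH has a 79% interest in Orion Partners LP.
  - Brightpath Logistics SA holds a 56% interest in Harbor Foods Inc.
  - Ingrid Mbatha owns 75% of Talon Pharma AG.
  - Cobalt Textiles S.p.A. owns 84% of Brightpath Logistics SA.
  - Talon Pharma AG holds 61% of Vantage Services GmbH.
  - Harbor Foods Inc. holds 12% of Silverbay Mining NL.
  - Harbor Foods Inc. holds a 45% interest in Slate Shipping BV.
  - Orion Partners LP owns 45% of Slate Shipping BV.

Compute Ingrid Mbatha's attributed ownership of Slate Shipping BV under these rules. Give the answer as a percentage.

35.99942%

By sibling attribution (R2), Ingrid Mbatha is treated as also owning Elif Mbatha's interest in Cobalt Textiles S.p.A, giving 23% + 21% = 44%.
By sibling attribution (R2), Ingrid Mbatha is treated as also owning Elif Mbatha's interest in Talon Pharma AG, giving 75% + 25% = 100%.
Chain via Cobalt Textiles S.p.A. → Brightpath Logistics SA → Harbor Foods Inc. (R3): 44% × 84% × 56% × 45% = 9.31392% of Slate Shipping BV.
Chain via Talon Pharma AG → Vantage Services GmbH → Orion Partners LP (R3): 100% × 61% × 79% × 45% = 21.6855% of Slate Shipping BV.
Direct interest in Slate Shipping BV: 5%.
Aggregating (R1): 9.31392% + 21.6855% + 5% = 35.99942%.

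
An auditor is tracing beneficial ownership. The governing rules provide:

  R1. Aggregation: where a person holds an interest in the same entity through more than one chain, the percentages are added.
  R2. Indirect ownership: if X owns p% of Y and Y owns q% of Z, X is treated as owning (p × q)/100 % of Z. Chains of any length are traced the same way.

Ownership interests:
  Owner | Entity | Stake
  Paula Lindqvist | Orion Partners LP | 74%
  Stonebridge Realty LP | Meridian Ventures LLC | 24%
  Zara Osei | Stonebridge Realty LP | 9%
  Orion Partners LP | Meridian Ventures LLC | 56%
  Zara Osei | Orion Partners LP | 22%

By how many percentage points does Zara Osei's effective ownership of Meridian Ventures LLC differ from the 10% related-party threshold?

Chain via Orion Partners LP (R2): 22% × 56% = 12.32% of Meridian Ventures LLC.
Chain via Stonebridge Realty LP (R2): 9% × 24% = 2.16% of Meridian Ventures LLC.
Aggregating (R1): 12.32% + 2.16% = 14.48%.
14.48% exceeds the 10% threshold by 4.48 percentage points.

4.48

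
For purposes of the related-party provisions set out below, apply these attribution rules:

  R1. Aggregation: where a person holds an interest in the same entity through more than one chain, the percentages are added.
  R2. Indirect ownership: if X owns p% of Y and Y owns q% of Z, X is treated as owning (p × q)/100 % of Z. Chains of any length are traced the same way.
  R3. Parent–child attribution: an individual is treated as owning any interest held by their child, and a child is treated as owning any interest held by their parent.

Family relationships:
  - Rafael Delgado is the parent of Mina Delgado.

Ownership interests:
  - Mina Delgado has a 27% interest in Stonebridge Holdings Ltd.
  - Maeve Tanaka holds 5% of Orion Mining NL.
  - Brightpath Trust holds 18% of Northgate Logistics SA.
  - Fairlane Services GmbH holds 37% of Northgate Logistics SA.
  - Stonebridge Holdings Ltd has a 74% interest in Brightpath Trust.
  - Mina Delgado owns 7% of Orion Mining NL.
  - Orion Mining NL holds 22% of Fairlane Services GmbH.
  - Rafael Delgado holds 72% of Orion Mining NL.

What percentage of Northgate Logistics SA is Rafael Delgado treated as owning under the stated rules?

By parent–child attribution (R3), Rafael Delgado is treated as also owning Mina Delgado's interest in Orion Mining NL, giving 72% + 7% = 79%.
By parent–child attribution (R3), Rafael Delgado is treated as owning Mina Delgado's 27% interest in Stonebridge Holdings Ltd.
Chain via Orion Mining NL → Fairlane Services GmbH (R2): 79% × 22% × 37% = 6.4306% of Northgate Logistics SA.
Chain via Stonebridge Holdings Ltd → Brightpath Trust (R2): 27% × 74% × 18% = 3.5964% of Northgate Logistics SA.
Aggregating (R1): 6.4306% + 3.5964% = 10.027%.

10.027%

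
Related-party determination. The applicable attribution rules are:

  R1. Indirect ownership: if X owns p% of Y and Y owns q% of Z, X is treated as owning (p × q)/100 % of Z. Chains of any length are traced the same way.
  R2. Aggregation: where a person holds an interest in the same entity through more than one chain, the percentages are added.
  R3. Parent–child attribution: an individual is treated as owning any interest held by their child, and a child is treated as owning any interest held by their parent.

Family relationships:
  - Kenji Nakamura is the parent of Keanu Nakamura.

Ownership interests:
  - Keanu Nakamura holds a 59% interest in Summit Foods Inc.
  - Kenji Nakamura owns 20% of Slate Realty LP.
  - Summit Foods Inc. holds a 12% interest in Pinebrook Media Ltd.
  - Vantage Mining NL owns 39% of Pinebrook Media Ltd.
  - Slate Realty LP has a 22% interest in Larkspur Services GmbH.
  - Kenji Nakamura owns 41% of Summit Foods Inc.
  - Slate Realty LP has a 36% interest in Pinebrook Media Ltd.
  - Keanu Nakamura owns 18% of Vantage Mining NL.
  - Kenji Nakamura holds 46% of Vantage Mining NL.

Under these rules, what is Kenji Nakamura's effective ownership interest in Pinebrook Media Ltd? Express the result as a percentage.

44.16%

By parent–child attribution (R3), Kenji Nakamura is treated as also owning Keanu Nakamura's interest in Summit Foods Inc, giving 41% + 59% = 100%.
By parent–child attribution (R3), Kenji Nakamura is treated as also owning Keanu Nakamura's interest in Vantage Mining NL, giving 46% + 18% = 64%.
Chain via Summit Foods Inc. (R1): 100% × 12% = 12% of Pinebrook Media Ltd.
Chain via Slate Realty LP (R1): 20% × 36% = 7.2% of Pinebrook Media Ltd.
Chain via Vantage Mining NL (R1): 64% × 39% = 24.96% of Pinebrook Media Ltd.
Aggregating (R2): 12% + 7.2% + 24.96% = 44.16%.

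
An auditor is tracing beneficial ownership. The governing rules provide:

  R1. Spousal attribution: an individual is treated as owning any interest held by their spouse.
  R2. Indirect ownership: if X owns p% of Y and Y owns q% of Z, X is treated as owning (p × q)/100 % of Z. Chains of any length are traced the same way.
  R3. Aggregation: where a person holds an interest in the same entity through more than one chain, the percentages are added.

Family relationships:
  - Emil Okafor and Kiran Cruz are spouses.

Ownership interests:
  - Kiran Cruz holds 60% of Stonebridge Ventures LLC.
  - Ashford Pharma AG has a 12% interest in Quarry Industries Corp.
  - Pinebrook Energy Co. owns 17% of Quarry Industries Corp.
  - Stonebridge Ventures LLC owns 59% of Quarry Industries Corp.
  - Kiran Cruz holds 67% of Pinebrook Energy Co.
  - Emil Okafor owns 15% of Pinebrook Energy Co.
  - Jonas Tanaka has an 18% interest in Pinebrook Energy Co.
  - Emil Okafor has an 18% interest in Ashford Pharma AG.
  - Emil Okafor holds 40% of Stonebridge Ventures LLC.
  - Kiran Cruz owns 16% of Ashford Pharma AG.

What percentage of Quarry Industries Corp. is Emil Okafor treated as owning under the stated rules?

77.02%

By spousal attribution (R1), Emil Okafor is treated as also owning Kiran Cruz's interest in Pinebrook Energy Co, giving 15% + 67% = 82%.
By spousal attribution (R1), Emil Okafor is treated as also owning Kiran Cruz's interest in Ashford Pharma AG, giving 18% + 16% = 34%.
By spousal attribution (R1), Emil Okafor is treated as also owning Kiran Cruz's interest in Stonebridge Ventures LLC, giving 40% + 60% = 100%.
Chain via Pinebrook Energy Co. (R2): 82% × 17% = 13.94% of Quarry Industries Corp.
Chain via Ashford Pharma AG (R2): 34% × 12% = 4.08% of Quarry Industries Corp.
Chain via Stonebridge Ventures LLC (R2): 100% × 59% = 59% of Quarry Industries Corp.
Aggregating (R3): 13.94% + 4.08% + 59% = 77.02%.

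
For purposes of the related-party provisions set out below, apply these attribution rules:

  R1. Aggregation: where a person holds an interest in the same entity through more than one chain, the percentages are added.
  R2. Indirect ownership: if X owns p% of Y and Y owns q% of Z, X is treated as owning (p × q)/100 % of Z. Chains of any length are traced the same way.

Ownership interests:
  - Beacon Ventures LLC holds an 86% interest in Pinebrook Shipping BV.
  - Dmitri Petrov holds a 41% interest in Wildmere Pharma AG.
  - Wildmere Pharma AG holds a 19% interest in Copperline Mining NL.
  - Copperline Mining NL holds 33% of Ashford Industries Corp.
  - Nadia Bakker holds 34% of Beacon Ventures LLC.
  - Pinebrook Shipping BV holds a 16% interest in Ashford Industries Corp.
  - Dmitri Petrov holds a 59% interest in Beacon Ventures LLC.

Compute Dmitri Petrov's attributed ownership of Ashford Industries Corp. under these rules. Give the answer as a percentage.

Chain via Beacon Ventures LLC → Pinebrook Shipping BV (R2): 59% × 86% × 16% = 8.1184% of Ashford Industries Corp.
Chain via Wildmere Pharma AG → Copperline Mining NL (R2): 41% × 19% × 33% = 2.5707% of Ashford Industries Corp.
Aggregating (R1): 8.1184% + 2.5707% = 10.6891%.

10.6891%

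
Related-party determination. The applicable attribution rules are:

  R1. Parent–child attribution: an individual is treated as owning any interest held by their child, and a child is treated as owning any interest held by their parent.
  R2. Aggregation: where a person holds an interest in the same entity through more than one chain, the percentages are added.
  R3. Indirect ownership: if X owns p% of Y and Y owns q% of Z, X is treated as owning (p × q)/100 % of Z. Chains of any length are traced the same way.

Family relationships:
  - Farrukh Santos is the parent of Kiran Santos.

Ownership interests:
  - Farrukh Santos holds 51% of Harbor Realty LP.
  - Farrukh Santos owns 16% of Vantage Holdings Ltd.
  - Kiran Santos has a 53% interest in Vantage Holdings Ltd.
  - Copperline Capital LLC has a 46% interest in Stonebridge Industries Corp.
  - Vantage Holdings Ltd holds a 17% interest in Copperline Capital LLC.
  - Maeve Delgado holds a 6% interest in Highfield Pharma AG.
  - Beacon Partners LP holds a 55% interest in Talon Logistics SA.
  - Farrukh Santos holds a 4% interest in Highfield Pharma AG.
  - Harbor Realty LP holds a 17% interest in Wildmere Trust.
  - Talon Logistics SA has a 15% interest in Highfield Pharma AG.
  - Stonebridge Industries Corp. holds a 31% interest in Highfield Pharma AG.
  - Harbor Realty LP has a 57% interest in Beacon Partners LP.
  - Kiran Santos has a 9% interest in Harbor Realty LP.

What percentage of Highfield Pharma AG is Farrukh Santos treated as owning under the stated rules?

8.494198%

By parent–child attribution (R1), Farrukh Santos is treated as also owning Kiran Santos's interest in Vantage Holdings Ltd, giving 16% + 53% = 69%.
By parent–child attribution (R1), Farrukh Santos is treated as also owning Kiran Santos's interest in Harbor Realty LP, giving 51% + 9% = 60%.
Chain via Vantage Holdings Ltd → Copperline Capital LLC → Stonebridge Industries Corp. (R3): 69% × 17% × 46% × 31% = 1.672698% of Highfield Pharma AG.
Chain via Harbor Realty LP → Beacon Partners LP → Talon Logistics SA (R3): 60% × 57% × 55% × 15% = 2.8215% of Highfield Pharma AG.
Direct interest in Highfield Pharma AG: 4%.
Aggregating (R2): 1.672698% + 2.8215% + 4% = 8.494198%.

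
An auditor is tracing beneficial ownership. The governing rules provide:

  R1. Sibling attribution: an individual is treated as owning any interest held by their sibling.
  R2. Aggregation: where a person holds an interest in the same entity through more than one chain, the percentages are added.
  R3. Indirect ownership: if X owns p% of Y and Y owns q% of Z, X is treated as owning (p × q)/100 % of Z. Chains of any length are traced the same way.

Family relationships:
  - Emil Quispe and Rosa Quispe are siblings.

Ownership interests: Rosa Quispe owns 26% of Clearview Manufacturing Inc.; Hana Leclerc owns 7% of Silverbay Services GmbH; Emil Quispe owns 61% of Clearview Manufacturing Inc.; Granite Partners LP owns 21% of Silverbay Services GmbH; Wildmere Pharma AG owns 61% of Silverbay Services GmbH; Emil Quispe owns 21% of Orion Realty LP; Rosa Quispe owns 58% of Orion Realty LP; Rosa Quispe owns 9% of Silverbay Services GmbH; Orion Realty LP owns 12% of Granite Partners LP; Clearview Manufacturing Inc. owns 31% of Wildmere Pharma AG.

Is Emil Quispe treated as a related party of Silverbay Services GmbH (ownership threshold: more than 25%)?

Yes

By sibling attribution (R1), Emil Quispe is treated as also owning Rosa Quispe's interest in Orion Realty LP, giving 21% + 58% = 79%.
By sibling attribution (R1), Emil Quispe is treated as also owning Rosa Quispe's interest in Clearview Manufacturing Inc, giving 61% + 26% = 87%.
By sibling attribution (R1), Emil Quispe is treated as owning Rosa Quispe's 9% interest in Silverbay Services GmbH.
Chain via Orion Realty LP → Granite Partners LP (R3): 79% × 12% × 21% = 1.9908% of Silverbay Services GmbH.
Chain via Clearview Manufacturing Inc. → Wildmere Pharma AG (R3): 87% × 31% × 61% = 16.4517% of Silverbay Services GmbH.
Direct interest in Silverbay Services GmbH: 9%.
Aggregating (R2): 1.9908% + 16.4517% + 9% = 27.4425%.
27.4425% exceeds the 25% threshold, so Emil is a related party to Silverbay Services GmbH.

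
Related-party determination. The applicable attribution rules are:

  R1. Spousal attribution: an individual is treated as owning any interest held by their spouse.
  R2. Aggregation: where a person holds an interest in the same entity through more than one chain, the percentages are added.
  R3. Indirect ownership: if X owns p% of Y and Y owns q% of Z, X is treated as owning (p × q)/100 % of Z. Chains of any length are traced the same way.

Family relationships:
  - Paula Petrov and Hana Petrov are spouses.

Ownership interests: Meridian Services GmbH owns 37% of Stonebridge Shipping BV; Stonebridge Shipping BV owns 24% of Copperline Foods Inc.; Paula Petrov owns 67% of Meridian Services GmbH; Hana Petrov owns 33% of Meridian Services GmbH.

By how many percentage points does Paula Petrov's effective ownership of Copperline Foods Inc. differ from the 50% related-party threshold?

By spousal attribution (R1), Paula Petrov is treated as also owning Hana Petrov's interest in Meridian Services GmbH, giving 67% + 33% = 100%.
Chain via Meridian Services GmbH → Stonebridge Shipping BV (R3): 100% × 37% × 24% = 8.88% of Copperline Foods Inc.
8.88% falls short of the 50% threshold by 41.12 percentage points.

41.12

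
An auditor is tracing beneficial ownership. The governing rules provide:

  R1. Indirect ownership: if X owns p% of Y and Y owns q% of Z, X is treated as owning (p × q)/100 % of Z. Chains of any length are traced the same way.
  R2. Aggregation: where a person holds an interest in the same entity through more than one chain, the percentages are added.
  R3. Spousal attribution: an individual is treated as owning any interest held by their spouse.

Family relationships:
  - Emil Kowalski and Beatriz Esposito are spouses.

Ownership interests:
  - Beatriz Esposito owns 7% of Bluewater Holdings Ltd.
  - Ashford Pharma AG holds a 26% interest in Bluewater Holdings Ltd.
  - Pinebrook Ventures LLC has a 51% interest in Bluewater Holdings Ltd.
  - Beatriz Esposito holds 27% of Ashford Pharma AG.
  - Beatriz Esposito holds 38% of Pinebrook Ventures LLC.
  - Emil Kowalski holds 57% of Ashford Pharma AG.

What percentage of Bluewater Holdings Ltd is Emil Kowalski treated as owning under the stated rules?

48.22%

By spousal attribution (R3), Emil Kowalski is treated as also owning Beatriz Esposito's interest in Ashford Pharma AG, giving 57% + 27% = 84%.
By spousal attribution (R3), Emil Kowalski is treated as owning Beatriz Esposito's 38% interest in Pinebrook Ventures LLC.
By spousal attribution (R3), Emil Kowalski is treated as owning Beatriz Esposito's 7% interest in Bluewater Holdings Ltd.
Chain via Ashford Pharma AG (R1): 84% × 26% = 21.84% of Bluewater Holdings Ltd.
Chain via Pinebrook Ventures LLC (R1): 38% × 51% = 19.38% of Bluewater Holdings Ltd.
Direct interest in Bluewater Holdings Ltd: 7%.
Aggregating (R2): 21.84% + 19.38% + 7% = 48.22%.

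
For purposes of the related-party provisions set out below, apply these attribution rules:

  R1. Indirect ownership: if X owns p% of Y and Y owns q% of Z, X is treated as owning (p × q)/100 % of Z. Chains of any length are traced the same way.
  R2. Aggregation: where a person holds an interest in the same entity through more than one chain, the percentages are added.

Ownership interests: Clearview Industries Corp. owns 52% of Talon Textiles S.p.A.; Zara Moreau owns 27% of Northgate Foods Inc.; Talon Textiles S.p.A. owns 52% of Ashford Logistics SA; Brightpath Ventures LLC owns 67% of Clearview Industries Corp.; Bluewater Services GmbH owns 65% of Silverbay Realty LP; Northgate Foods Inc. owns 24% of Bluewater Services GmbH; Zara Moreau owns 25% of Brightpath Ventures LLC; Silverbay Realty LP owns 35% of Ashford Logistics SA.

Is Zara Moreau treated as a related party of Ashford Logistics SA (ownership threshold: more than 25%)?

Chain via Northgate Foods Inc. → Bluewater Services GmbH → Silverbay Realty LP (R1): 27% × 24% × 65% × 35% = 1.4742% of Ashford Logistics SA.
Chain via Brightpath Ventures LLC → Clearview Industries Corp. → Talon Textiles S.p.A. (R1): 25% × 67% × 52% × 52% = 4.5292% of Ashford Logistics SA.
Aggregating (R2): 1.4742% + 4.5292% = 6.0034%.
6.0034% does not exceed the 25% threshold, so Zara is not a related party to Ashford Logistics SA.

No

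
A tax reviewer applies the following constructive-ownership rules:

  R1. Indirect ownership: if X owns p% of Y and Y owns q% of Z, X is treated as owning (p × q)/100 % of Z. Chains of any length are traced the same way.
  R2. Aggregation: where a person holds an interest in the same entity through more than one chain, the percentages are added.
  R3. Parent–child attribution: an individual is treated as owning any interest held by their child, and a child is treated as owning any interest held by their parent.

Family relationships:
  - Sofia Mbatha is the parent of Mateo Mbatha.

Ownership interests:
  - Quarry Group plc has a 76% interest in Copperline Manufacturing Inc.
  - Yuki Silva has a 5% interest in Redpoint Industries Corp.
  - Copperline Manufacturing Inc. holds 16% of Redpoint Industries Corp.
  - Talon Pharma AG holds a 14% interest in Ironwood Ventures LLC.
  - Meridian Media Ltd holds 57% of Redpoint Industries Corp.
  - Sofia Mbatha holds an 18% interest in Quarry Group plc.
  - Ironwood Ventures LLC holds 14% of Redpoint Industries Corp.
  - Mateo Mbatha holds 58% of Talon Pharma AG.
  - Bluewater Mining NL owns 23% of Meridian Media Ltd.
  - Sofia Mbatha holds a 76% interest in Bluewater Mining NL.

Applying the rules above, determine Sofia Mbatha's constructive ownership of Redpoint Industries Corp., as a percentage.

13.2892%

By parent–child attribution (R3), Sofia Mbatha is treated as owning Mateo Mbatha's 58% interest in Talon Pharma AG.
Chain via Quarry Group plc → Copperline Manufacturing Inc. (R1): 18% × 76% × 16% = 2.1888% of Redpoint Industries Corp.
Chain via Bluewater Mining NL → Meridian Media Ltd (R1): 76% × 23% × 57% = 9.9636% of Redpoint Industries Corp.
Chain via Talon Pharma AG → Ironwood Ventures LLC (R1): 58% × 14% × 14% = 1.1368% of Redpoint Industries Corp.
Aggregating (R2): 2.1888% + 9.9636% + 1.1368% = 13.2892%.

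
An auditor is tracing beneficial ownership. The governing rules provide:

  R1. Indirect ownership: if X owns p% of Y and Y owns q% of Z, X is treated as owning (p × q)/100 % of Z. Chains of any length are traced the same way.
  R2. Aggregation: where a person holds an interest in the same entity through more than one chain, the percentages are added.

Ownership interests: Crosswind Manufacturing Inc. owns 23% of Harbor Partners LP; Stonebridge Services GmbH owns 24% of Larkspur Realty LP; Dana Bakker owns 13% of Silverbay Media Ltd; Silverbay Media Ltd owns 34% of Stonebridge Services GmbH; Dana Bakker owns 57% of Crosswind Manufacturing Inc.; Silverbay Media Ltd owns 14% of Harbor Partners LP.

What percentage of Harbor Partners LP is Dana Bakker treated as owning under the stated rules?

Chain via Silverbay Media Ltd (R1): 13% × 14% = 1.82% of Harbor Partners LP.
Chain via Crosswind Manufacturing Inc. (R1): 57% × 23% = 13.11% of Harbor Partners LP.
Aggregating (R2): 1.82% + 13.11% = 14.93%.

14.93%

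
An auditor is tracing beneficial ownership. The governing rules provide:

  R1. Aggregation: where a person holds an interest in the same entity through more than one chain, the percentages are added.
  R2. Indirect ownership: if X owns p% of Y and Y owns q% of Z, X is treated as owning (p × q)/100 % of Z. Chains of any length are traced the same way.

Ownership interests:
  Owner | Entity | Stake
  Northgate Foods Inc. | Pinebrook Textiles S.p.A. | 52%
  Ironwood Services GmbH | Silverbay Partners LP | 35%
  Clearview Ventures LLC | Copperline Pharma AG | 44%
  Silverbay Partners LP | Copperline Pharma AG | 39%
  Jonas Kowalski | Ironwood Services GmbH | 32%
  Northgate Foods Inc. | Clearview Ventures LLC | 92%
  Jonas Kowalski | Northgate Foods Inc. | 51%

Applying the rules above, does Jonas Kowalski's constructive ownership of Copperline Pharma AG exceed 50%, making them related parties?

No

Chain via Northgate Foods Inc. → Clearview Ventures LLC (R2): 51% × 92% × 44% = 20.6448% of Copperline Pharma AG.
Chain via Ironwood Services GmbH → Silverbay Partners LP (R2): 32% × 35% × 39% = 4.368% of Copperline Pharma AG.
Aggregating (R1): 20.6448% + 4.368% = 25.0128%.
25.0128% does not exceed the 50% threshold, so Jonas is not a related party to Copperline Pharma AG.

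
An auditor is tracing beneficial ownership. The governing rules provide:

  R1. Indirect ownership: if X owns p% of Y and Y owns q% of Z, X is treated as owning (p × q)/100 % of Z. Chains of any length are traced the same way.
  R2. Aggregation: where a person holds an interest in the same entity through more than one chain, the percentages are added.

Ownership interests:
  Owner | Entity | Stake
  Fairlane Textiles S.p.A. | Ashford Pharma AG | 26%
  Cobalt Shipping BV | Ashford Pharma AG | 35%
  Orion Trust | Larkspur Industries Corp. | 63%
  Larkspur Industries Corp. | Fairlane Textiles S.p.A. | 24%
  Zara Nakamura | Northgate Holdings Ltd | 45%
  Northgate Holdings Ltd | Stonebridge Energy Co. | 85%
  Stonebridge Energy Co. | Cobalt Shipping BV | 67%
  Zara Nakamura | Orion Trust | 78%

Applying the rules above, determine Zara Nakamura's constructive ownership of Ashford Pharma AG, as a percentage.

Chain via Orion Trust → Larkspur Industries Corp. → Fairlane Textiles S.p.A. (R1): 78% × 63% × 24% × 26% = 3.066336% of Ashford Pharma AG.
Chain via Northgate Holdings Ltd → Stonebridge Energy Co. → Cobalt Shipping BV (R1): 45% × 85% × 67% × 35% = 8.969625% of Ashford Pharma AG.
Aggregating (R2): 3.066336% + 8.969625% = 12.035961%.

12.035961%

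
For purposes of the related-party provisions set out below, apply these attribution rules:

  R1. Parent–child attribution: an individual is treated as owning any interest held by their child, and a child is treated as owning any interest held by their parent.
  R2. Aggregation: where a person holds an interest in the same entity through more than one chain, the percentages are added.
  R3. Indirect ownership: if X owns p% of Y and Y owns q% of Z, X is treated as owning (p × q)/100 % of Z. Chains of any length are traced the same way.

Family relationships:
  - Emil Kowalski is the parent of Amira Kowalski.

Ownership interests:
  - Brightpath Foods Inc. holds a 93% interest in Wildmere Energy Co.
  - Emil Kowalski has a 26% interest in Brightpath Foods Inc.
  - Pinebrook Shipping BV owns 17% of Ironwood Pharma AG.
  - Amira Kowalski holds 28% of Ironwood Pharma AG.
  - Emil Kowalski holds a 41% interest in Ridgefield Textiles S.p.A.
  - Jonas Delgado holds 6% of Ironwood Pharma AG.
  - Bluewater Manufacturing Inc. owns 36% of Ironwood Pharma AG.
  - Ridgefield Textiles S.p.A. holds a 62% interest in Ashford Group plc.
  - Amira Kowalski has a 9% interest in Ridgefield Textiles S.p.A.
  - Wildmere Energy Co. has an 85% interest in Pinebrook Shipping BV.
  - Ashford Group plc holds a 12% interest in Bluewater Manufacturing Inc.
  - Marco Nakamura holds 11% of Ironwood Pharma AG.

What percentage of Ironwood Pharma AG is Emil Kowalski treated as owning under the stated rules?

32.83321%

By parent–child attribution (R1), Emil Kowalski is treated as also owning Amira Kowalski's interest in Ridgefield Textiles S.p.A, giving 41% + 9% = 50%.
By parent–child attribution (R1), Emil Kowalski is treated as owning Amira Kowalski's 28% interest in Ironwood Pharma AG.
Chain via Ridgefield Textiles S.p.A. → Ashford Group plc → Bluewater Manufacturing Inc. (R3): 50% × 62% × 12% × 36% = 1.3392% of Ironwood Pharma AG.
Chain via Brightpath Foods Inc. → Wildmere Energy Co. → Pinebrook Shipping BV (R3): 26% × 93% × 85% × 17% = 3.49401% of Ironwood Pharma AG.
Direct interest in Ironwood Pharma AG: 28%.
Aggregating (R2): 1.3392% + 3.49401% + 28% = 32.83321%.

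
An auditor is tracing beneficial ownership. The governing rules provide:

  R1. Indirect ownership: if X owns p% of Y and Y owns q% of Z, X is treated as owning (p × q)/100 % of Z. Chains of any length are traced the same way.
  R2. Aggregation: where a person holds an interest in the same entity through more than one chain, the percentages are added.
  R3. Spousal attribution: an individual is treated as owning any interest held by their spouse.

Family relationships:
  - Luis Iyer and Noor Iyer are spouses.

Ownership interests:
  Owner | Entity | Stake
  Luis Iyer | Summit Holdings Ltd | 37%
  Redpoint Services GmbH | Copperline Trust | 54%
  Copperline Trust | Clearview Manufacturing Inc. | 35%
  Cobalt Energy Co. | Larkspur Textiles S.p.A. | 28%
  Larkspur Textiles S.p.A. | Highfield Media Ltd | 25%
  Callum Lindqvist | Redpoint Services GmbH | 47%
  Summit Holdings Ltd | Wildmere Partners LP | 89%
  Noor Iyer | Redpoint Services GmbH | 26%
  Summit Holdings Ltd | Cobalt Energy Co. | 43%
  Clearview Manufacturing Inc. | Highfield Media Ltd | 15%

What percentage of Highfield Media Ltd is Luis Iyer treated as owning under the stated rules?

By spousal attribution (R3), Luis Iyer is treated as owning Noor Iyer's 26% interest in Redpoint Services GmbH.
Chain via Summit Holdings Ltd → Cobalt Energy Co. → Larkspur Textiles S.p.A. (R1): 37% × 43% × 28% × 25% = 1.1137% of Highfield Media Ltd.
Chain via Redpoint Services GmbH → Copperline Trust → Clearview Manufacturing Inc. (R1): 26% × 54% × 35% × 15% = 0.7371% of Highfield Media Ltd.
Aggregating (R2): 1.1137% + 0.7371% = 1.8508%.

1.8508%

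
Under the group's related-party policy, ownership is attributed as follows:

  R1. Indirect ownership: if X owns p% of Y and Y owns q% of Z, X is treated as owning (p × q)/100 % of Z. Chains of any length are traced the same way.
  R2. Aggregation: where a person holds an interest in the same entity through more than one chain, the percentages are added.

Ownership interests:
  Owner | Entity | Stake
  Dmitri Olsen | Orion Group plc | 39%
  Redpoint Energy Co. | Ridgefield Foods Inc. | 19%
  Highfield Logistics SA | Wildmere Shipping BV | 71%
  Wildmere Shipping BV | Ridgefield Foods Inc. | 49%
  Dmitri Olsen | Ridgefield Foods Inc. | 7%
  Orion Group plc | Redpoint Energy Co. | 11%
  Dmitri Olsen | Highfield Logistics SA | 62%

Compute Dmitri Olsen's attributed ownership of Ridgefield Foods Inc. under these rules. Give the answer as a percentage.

Chain via Highfield Logistics SA → Wildmere Shipping BV (R1): 62% × 71% × 49% = 21.5698% of Ridgefield Foods Inc.
Chain via Orion Group plc → Redpoint Energy Co. (R1): 39% × 11% × 19% = 0.8151% of Ridgefield Foods Inc.
Direct interest in Ridgefield Foods Inc: 7%.
Aggregating (R2): 21.5698% + 0.8151% + 7% = 29.3849%.

29.3849%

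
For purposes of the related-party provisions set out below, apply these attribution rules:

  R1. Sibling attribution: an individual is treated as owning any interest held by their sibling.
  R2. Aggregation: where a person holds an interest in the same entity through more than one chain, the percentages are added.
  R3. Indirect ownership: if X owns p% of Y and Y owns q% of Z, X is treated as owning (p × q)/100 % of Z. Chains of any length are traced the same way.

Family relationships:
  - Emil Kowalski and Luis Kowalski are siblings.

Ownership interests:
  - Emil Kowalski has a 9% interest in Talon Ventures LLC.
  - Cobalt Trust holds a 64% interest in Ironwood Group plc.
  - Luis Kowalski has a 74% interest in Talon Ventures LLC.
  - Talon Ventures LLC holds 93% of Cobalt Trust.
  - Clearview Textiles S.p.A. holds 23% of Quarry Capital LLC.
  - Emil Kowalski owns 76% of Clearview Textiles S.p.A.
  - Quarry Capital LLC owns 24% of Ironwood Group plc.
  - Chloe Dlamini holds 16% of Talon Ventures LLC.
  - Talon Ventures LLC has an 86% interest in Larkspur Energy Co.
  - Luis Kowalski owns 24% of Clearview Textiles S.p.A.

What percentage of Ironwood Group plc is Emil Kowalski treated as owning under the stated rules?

By sibling attribution (R1), Emil Kowalski is treated as also owning Luis Kowalski's interest in Talon Ventures LLC, giving 9% + 74% = 83%.
By sibling attribution (R1), Emil Kowalski is treated as also owning Luis Kowalski's interest in Clearview Textiles S.p.A, giving 76% + 24% = 100%.
Chain via Talon Ventures LLC → Cobalt Trust (R3): 83% × 93% × 64% = 49.4016% of Ironwood Group plc.
Chain via Clearview Textiles S.p.A. → Quarry Capital LLC (R3): 100% × 23% × 24% = 5.52% of Ironwood Group plc.
Aggregating (R2): 49.4016% + 5.52% = 54.9216%.

54.9216%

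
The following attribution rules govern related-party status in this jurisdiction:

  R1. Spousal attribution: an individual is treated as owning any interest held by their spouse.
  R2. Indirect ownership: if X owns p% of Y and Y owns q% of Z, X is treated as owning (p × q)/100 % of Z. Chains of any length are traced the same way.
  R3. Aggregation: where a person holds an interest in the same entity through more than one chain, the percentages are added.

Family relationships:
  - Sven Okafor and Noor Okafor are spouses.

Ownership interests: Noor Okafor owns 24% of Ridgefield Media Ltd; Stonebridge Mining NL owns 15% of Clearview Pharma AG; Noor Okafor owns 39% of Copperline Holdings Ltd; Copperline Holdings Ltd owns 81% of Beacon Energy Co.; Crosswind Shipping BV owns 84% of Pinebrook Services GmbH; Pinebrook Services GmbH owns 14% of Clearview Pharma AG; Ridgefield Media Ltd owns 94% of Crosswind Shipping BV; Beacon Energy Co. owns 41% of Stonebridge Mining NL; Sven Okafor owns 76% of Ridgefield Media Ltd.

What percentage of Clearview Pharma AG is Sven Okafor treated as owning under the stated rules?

By spousal attribution (R1), Sven Okafor is treated as also owning Noor Okafor's interest in Ridgefield Media Ltd, giving 76% + 24% = 100%.
By spousal attribution (R1), Sven Okafor is treated as owning Noor Okafor's 39% interest in Copperline Holdings Ltd.
Chain via Ridgefield Media Ltd → Crosswind Shipping BV → Pinebrook Services GmbH (R2): 100% × 94% × 84% × 14% = 11.0544% of Clearview Pharma AG.
Chain via Copperline Holdings Ltd → Beacon Energy Co. → Stonebridge Mining NL (R2): 39% × 81% × 41% × 15% = 1.942785% of Clearview Pharma AG.
Aggregating (R3): 11.0544% + 1.942785% = 12.997185%.

12.997185%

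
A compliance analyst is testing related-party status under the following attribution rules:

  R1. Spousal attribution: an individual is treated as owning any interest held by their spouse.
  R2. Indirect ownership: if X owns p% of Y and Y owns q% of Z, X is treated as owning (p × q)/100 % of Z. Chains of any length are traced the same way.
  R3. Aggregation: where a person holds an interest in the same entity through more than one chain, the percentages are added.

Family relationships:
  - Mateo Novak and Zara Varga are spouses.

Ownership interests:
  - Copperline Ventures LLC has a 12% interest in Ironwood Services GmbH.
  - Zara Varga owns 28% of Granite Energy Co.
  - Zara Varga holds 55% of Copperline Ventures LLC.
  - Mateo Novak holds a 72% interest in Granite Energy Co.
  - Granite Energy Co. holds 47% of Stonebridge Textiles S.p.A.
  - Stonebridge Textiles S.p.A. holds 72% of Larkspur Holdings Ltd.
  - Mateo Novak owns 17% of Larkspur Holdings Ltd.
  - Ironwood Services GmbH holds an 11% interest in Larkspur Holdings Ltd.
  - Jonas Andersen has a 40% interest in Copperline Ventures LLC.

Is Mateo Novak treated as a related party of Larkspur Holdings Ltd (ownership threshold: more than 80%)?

No

By spousal attribution (R1), Mateo Novak is treated as also owning Zara Varga's interest in Granite Energy Co, giving 72% + 28% = 100%.
By spousal attribution (R1), Mateo Novak is treated as owning Zara Varga's 55% interest in Copperline Ventures LLC.
Chain via Granite Energy Co. → Stonebridge Textiles S.p.A. (R2): 100% × 47% × 72% = 33.84% of Larkspur Holdings Ltd.
Direct interest in Larkspur Holdings Ltd: 17%.
Chain via Copperline Ventures LLC → Ironwood Services GmbH (R2): 55% × 12% × 11% = 0.726% of Larkspur Holdings Ltd.
Aggregating (R3): 33.84% + 17% + 0.726% = 51.566%.
51.566% does not exceed the 80% threshold, so Mateo is not a related party to Larkspur Holdings Ltd.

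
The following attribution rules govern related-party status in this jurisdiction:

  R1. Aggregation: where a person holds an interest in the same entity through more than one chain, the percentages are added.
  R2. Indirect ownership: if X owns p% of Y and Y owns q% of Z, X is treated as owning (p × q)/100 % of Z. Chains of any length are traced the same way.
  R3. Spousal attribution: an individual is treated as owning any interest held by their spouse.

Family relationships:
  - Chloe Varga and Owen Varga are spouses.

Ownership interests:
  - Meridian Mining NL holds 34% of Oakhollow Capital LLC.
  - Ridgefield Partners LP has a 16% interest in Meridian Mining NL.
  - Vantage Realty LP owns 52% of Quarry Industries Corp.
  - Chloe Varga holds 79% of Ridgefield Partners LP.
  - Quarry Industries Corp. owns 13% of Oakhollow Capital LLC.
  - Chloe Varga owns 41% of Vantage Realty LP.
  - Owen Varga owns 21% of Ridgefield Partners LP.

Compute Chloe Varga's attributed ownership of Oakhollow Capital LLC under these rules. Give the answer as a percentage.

8.2116%

By spousal attribution (R3), Chloe Varga is treated as also owning Owen Varga's interest in Ridgefield Partners LP, giving 79% + 21% = 100%.
Chain via Vantage Realty LP → Quarry Industries Corp. (R2): 41% × 52% × 13% = 2.7716% of Oakhollow Capital LLC.
Chain via Ridgefield Partners LP → Meridian Mining NL (R2): 100% × 16% × 34% = 5.44% of Oakhollow Capital LLC.
Aggregating (R1): 2.7716% + 5.44% = 8.2116%.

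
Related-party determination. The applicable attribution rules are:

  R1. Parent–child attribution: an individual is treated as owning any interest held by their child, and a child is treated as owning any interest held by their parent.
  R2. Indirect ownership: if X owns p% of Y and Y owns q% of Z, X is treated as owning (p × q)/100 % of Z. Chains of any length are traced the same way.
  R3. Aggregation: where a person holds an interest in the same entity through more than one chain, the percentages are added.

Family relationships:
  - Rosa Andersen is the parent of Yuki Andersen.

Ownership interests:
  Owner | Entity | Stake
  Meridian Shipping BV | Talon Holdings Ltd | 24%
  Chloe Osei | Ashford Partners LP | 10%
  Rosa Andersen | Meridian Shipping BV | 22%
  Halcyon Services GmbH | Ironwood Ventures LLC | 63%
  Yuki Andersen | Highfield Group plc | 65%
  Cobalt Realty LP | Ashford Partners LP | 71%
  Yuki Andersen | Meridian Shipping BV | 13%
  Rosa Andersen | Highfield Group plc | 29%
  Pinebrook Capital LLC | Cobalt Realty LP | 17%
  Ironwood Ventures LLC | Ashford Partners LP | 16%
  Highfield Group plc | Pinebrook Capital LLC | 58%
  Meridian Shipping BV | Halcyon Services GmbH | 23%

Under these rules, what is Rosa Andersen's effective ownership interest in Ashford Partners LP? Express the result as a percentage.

7.392004%

By parent–child attribution (R1), Rosa Andersen is treated as also owning Yuki Andersen's interest in Highfield Group plc, giving 29% + 65% = 94%.
By parent–child attribution (R1), Rosa Andersen is treated as also owning Yuki Andersen's interest in Meridian Shipping BV, giving 22% + 13% = 35%.
Chain via Highfield Group plc → Pinebrook Capital LLC → Cobalt Realty LP (R2): 94% × 58% × 17% × 71% = 6.580564% of Ashford Partners LP.
Chain via Meridian Shipping BV → Halcyon Services GmbH → Ironwood Ventures LLC (R2): 35% × 23% × 63% × 16% = 0.81144% of Ashford Partners LP.
Aggregating (R3): 6.580564% + 0.81144% = 7.392004%.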